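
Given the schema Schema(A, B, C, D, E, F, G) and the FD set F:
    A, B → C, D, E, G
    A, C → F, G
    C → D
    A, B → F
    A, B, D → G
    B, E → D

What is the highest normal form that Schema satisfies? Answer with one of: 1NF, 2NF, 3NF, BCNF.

2NF

Candidate key: {A, B}. Prime attributes: {A, B}.
For A, C → F, G we have {A, C}⁺ = {A, C, D, F, G}; {A, C} is not a superkey, so BCNF fails.
A, C → F, G determines the non-prime attributes {F, G} from a non-superkey — 3NF is violated.
No proper subset of a key has a non-prime attribute in its closure, so there is no partial dependency; 2NF holds.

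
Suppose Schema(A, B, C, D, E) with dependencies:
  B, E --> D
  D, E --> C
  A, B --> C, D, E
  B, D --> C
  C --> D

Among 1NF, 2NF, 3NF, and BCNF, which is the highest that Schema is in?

Candidate key: {A, B}. Prime attributes: {A, B}.
For B, E --> D we have {B, E}⁺ = {B, C, D, E}; {B, E} is not a superkey, so BCNF fails.
Because {D} is non-prime and the left side of B, E --> D is not a superkey, the relation is not in 3NF.
Checking every proper subset of each key, none determines a non-prime attribute — 2NF is satisfied.

2NF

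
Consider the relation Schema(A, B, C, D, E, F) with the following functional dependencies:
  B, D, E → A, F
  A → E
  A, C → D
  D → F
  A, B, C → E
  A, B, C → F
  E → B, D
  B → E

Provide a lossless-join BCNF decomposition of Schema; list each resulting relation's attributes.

Candidate keys of the original relation: {A, C}, {B, C}, {C, E}.
In {A, B, C, D, E, F}, {B, D, E} is not a superkey ({B, D, E}⁺ restricted to this set is {A, B, D, E, F}), so split on B, D, E → A, F into {A, B, D, E, F} and {B, C, D, E}.
In {A, B, D, E, F}, {D} is not a superkey ({D}⁺ restricted to this set is {D, F}), so split on D → F into {D, F} and {A, B, D, E}.
{D, F} has no BCNF violation.
{A, B, D, E} has no BCNF violation.
In {B, C, D, E}, {E} is not a superkey ({E}⁺ restricted to this set is {B, D, E}), so split on E → B, D into {B, D, E} and {C, E}.
{B, D, E} has no BCNF violation.
{C, E} has no BCNF violation.

{A, B, D, E}; {C, E}; {D, F}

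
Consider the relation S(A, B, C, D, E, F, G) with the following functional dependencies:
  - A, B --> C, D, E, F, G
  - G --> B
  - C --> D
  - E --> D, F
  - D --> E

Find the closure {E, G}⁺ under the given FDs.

{B, D, E, F, G}

Start with {E, G}.
G --> B applies; add {B} → now {B, E, G}.
E --> D, F applies; add {D, F} → now {B, D, E, F, G}.
No further FD applies.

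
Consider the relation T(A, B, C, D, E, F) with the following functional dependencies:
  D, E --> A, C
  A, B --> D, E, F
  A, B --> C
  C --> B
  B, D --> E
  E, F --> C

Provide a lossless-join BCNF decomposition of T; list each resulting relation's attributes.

Candidate keys of the original relation: {A, B}, {A, C}, {A, E, F}, {B, D}, {C, D}, {D, E}.
In {A, B, C, D, E, F}, {C} is not a superkey ({C}⁺ restricted to this set is {B, C}), so split on C --> B into {B, C} and {A, C, D, E, F}.
{B, C}: every determinant is a superkey — BCNF.
In {A, C, D, E, F}, {E, F} is not a superkey ({E, F}⁺ restricted to this set is {C, E, F}), so split on E, F --> C into {C, E, F} and {A, D, E, F}.
{C, E, F}: every determinant is a superkey — BCNF.
{A, D, E, F}: every determinant is a superkey — BCNF.

{A, D, E, F}; {B, C}; {C, E, F}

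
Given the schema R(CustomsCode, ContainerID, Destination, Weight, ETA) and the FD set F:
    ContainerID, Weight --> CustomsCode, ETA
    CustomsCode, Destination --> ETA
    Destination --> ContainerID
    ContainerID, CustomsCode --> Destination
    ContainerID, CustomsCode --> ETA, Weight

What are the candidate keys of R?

{ContainerID, CustomsCode}, {ContainerID, Weight}, {CustomsCode, Destination}, {Destination, Weight}

{ContainerID, CustomsCode}⁺ = {ContainerID, CustomsCode, Destination, ETA, Weight} — all of the relation — so {ContainerID, CustomsCode} is a candidate key.
{ContainerID, Weight}⁺ = {ContainerID, CustomsCode, Destination, ETA, Weight} — all of the relation — so {ContainerID, Weight} is a candidate key.
{CustomsCode, Destination}⁺ = {ContainerID, CustomsCode, Destination, ETA, Weight} — all of the relation — so {CustomsCode, Destination} is a candidate key.
{Destination, Weight}⁺ = {ContainerID, CustomsCode, Destination, ETA, Weight} — all of the relation — so {Destination, Weight} is a candidate key.
Any other superkey properly contains one of these, so there are no further candidate keys.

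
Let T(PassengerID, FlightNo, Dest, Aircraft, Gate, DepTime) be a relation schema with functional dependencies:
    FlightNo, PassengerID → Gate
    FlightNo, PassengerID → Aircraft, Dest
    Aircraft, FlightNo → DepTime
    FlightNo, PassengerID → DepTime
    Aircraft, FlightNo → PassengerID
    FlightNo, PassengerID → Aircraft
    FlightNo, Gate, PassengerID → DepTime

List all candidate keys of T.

{Aircraft, FlightNo}, {FlightNo, PassengerID}

No FD produces {FlightNo}, so it must be in every candidate key.
{Aircraft, FlightNo} is a candidate key since {Aircraft, FlightNo}⁺ = {Aircraft, DepTime, Dest, FlightNo, Gate, PassengerID} covers every attribute.
{FlightNo, PassengerID} is a candidate key since {FlightNo, PassengerID}⁺ = {Aircraft, DepTime, Dest, FlightNo, Gate, PassengerID} covers every attribute.
Any other superkey properly contains one of these, so there are no further candidate keys.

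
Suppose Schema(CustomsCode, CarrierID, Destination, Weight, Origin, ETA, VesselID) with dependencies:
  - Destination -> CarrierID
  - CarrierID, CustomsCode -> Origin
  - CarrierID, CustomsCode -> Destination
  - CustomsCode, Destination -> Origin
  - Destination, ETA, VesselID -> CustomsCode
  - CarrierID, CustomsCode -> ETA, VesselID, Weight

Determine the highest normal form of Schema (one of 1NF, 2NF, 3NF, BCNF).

Candidate keys: {CarrierID, CustomsCode}, {CustomsCode, Destination}, {Destination, ETA, VesselID}. Prime attributes: {CarrierID, CustomsCode, Destination, ETA, VesselID}.
Destination -> CarrierID: {Destination}⁺ = {CarrierID, Destination}, which is not all of the attributes, so the left side is not a superkey — BCNF is violated.
Since {CarrierID} ⊆ prime attributes and every other non-superkey FD also has a prime right side, the schema is in 3NF.

3NF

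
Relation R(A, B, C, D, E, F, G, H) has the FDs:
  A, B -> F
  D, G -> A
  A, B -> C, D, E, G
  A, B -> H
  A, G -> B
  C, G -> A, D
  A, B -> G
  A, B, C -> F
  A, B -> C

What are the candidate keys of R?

Closure of {A, B} is {A, B, C, D, E, F, G, H}, the whole schema; {A, B} is a candidate key.
Closure of {A, G} is {A, B, C, D, E, F, G, H}, the whole schema; {A, G} is a candidate key.
Closure of {C, G} is {A, B, C, D, E, F, G, H}, the whole schema; {C, G} is a candidate key.
Closure of {D, G} is {A, B, C, D, E, F, G, H}, the whole schema; {D, G} is a candidate key.
These are minimal and exhaustive — every other superkey contains one of them.

{A, B}, {A, G}, {C, G}, {D, G}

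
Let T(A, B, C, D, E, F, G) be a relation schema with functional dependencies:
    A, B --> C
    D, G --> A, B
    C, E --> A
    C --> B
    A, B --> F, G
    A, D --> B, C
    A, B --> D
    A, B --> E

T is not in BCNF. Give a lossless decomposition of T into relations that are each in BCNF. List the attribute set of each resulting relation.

Candidate keys of the original relation: {A, B}, {A, C}, {A, D}, {C, E}, {D, G}.
In {A, B, C, D, E, F, G}, {C} is not a superkey ({C}⁺ restricted to this set is {B, C}), so split on C --> B into {B, C} and {A, C, D, E, F, G}.
{B, C} is in BCNF.
{A, C, D, E, F, G} is in BCNF.

{A, C, D, E, F, G}; {B, C}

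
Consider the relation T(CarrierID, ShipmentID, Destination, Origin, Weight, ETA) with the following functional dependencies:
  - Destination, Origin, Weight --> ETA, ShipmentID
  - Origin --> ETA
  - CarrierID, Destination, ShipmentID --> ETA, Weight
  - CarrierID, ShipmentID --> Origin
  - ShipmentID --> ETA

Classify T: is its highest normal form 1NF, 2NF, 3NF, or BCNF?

1NF

Candidate keys: {CarrierID, Destination, Origin, Weight}, {CarrierID, Destination, ShipmentID}. Prime attributes: {CarrierID, Destination, Origin, ShipmentID, Weight}.
Destination, Origin, Weight --> ETA, ShipmentID: {Destination, Origin, Weight}⁺ = {Destination, ETA, Origin, ShipmentID, Weight}, which is not all of the attributes, so the left side is not a superkey — BCNF is violated.
Destination, Origin, Weight --> ETA, ShipmentID determines the non-prime attribute {ETA} from a non-superkey — 3NF is violated.
{ShipmentID} is a proper subset of the key {CarrierID, Destination, ShipmentID}, and {ShipmentID}⁺ contains the non-prime attribute {ETA} — a partial dependency, so 2NF is violated.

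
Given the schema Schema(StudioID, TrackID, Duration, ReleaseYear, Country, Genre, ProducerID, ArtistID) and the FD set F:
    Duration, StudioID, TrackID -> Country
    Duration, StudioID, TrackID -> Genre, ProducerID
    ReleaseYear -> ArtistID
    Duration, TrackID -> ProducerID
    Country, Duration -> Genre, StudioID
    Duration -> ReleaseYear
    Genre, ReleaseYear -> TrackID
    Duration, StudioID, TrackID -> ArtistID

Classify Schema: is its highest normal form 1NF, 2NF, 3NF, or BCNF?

1NF

Candidate keys: {Country, Duration}, {Duration, Genre, StudioID}, {Duration, StudioID, TrackID}. Prime attributes: {Country, Duration, Genre, StudioID, TrackID}.
ReleaseYear -> ArtistID: {ReleaseYear}⁺ = {ArtistID, ReleaseYear}, which is not all of the attributes, so the left side is not a superkey — BCNF is violated.
ReleaseYear -> ArtistID determines the non-prime attribute {ArtistID} from a non-superkey — 3NF is violated.
The proper key subset {Duration} of {Country, Duration} determines non-prime {ArtistID, ReleaseYear}, so the relation is not even in 2NF.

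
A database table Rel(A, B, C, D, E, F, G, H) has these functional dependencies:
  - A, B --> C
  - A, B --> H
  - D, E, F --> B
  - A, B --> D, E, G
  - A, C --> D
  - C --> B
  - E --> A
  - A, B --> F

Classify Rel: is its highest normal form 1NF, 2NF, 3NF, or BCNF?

3NF

Candidate keys: {A, B}, {A, C}, {B, E}, {C, E}, {D, E, F}. Prime attributes: {A, B, C, D, E, F}.
C --> B breaks BCNF: {C}⁺ = {B, C}, so {C} is not a superkey.
Since {B} ⊆ prime attributes and every other non-superkey FD also has a prime right side, the schema is in 3NF.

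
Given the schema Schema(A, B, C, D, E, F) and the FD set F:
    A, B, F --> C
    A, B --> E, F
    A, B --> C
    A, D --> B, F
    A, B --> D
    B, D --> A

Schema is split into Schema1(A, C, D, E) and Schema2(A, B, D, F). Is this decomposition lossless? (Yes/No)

The shared attributes are {A, D} and {A, D}⁺ = {A, B, C, D, E, F}.
Schema1 is contained in that closure, so Schema1 ∩ Schema2 --> Schema1 holds and the join is lossless.

Yes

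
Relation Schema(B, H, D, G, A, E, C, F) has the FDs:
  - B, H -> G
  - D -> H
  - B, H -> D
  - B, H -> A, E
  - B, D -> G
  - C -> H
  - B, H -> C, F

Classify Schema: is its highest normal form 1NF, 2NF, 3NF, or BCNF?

3NF

Candidate keys: {B, C}, {B, D}, {B, H}. Prime attributes: {B, C, D, H}.
D -> H breaks BCNF: {D}⁺ = {D, H}, so {D} is not a superkey.
Its right-hand attributes {H} are all prime, as are those of every other non-superkey FD — the relation is in 3NF.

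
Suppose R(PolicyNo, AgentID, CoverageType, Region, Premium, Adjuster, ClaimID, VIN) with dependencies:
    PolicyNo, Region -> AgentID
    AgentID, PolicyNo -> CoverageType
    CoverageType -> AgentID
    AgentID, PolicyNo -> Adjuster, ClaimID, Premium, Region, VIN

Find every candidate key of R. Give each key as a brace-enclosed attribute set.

{AgentID, PolicyNo}, {CoverageType, PolicyNo}, {PolicyNo, Region}

{PolicyNo} never appears on the right of any FD, so every key must include it.
{AgentID, PolicyNo}⁺ = {Adjuster, AgentID, ClaimID, CoverageType, PolicyNo, Premium, Region, VIN}, which is every attribute, so {AgentID, PolicyNo} is a candidate key.
{CoverageType, PolicyNo}⁺ = {Adjuster, AgentID, ClaimID, CoverageType, PolicyNo, Premium, Region, VIN}, which is every attribute, so {CoverageType, PolicyNo} is a candidate key.
{PolicyNo, Region}⁺ = {Adjuster, AgentID, ClaimID, CoverageType, PolicyNo, Premium, Region, VIN}, which is every attribute, so {PolicyNo, Region} is a candidate key.
Any other superkey properly contains one of these, so there are no further candidate keys.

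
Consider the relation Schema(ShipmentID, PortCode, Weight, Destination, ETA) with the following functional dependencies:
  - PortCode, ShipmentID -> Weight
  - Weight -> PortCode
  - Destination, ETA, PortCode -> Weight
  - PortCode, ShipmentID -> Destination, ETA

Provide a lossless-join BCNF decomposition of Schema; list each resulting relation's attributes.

Candidate keys of the original relation: {PortCode, ShipmentID}, {ShipmentID, Weight}.
{Destination, ETA, PortCode, ShipmentID, Weight}: {Weight} determines {PortCode, Weight} here but is not a superkey — split on Weight -> PortCode, giving {PortCode, Weight} and {Destination, ETA, ShipmentID, Weight}.
{PortCode, Weight}: every determinant is a superkey — BCNF.
{Destination, ETA, ShipmentID, Weight}: every determinant is a superkey — BCNF.

{Destination, ETA, ShipmentID, Weight}; {PortCode, Weight}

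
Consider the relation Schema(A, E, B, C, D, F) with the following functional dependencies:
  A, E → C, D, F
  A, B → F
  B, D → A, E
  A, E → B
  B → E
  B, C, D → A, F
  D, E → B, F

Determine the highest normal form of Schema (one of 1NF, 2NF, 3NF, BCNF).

3NF

Candidate keys: {A, B}, {A, E}, {B, D}, {D, E}. Prime attributes: {A, B, D, E}.
For B → E we have {B}⁺ = {B, E}; {B} is not a superkey, so BCNF fails.
But every attribute on its right side ({E}) is prime, and the same holds for every other non-superkey FD, so 3NF still holds.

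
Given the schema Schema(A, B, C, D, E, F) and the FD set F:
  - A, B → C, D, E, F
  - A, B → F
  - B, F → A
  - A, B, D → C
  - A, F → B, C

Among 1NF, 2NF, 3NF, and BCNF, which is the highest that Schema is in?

Candidate keys: {A, B}, {A, F}, {B, F}. Prime attributes: {A, B, F}.
Each dependency's left side is a superkey — BCNF holds.

BCNF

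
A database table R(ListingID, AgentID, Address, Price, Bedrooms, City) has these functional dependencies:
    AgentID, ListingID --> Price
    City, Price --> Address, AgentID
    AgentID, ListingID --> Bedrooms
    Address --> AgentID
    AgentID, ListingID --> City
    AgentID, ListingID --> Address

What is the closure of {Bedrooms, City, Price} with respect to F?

{Address, AgentID, Bedrooms, City, Price}

Start with {Bedrooms, City, Price}.
City, Price --> Address, AgentID applies; add {Address, AgentID} → now {Address, AgentID, Bedrooms, City, Price}.
No further FD applies.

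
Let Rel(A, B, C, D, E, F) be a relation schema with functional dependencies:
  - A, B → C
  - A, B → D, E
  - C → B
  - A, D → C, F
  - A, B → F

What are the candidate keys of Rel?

{A, B}, {A, C}, {A, D}

No FD produces {A}, so it must be in every candidate key.
{A, B} is a candidate key since {A, B}⁺ = {A, B, C, D, E, F} covers every attribute.
{A, C} is a candidate key since {A, C}⁺ = {A, B, C, D, E, F} covers every attribute.
{A, D} is a candidate key since {A, D}⁺ = {A, B, C, D, E, F} covers every attribute.
These are minimal and exhaustive — every other superkey contains one of them.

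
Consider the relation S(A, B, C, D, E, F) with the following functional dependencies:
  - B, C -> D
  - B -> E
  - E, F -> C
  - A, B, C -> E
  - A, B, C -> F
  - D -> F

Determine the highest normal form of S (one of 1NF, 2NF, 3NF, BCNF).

1NF

Candidate keys: {A, B, C}, {A, B, D}, {A, B, F}. Prime attributes: {A, B, C, D, F}.
B, C -> D: {B, C}⁺ = {B, C, D, E, F}, which is not all of the attributes, so the left side is not a superkey — BCNF is violated.
B -> E has non-prime {E} on the right and a non-superkey on the left, so 3NF fails.
{B} is a proper subset of the key {A, B, C}, and {B}⁺ contains the non-prime attribute {E} — a partial dependency, so 2NF is violated.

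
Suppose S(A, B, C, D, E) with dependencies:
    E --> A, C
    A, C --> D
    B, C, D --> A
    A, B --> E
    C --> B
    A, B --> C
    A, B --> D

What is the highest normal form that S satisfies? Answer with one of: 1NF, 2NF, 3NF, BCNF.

Candidate keys: {A, B}, {A, C}, {C, D}, {E}. Prime attributes: {A, B, C, D, E}.
For C --> B we have {C}⁺ = {B, C}; {C} is not a superkey, so BCNF fails.
Since {B} ⊆ prime attributes and every other non-superkey FD also has a prime right side, the schema is in 3NF.

3NF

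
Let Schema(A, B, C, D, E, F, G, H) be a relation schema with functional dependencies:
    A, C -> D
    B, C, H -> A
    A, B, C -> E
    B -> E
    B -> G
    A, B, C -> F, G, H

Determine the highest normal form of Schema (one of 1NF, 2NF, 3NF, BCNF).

Candidate keys: {A, B, C}, {B, C, H}. Prime attributes: {A, B, C, H}.
A, C -> D: {A, C}⁺ = {A, C, D}, which is not all of the attributes, so the left side is not a superkey — BCNF is violated.
A, C -> D has non-prime {D} on the right and a non-superkey on the left, so 3NF fails.
{B} is a proper subset of the key {A, B, C}, and {B}⁺ contains the non-prime attributes {E, G} — a partial dependency, so 2NF is violated.

1NF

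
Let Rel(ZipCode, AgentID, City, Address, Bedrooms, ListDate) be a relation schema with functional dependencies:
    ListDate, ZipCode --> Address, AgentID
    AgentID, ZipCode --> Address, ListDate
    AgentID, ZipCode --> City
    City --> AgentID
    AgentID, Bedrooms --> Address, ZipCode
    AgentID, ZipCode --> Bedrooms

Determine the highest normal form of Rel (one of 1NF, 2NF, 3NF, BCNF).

3NF

Candidate keys: {AgentID, Bedrooms}, {AgentID, ZipCode}, {Bedrooms, City}, {City, ZipCode}, {ListDate, ZipCode}. Prime attributes: {AgentID, Bedrooms, City, ListDate, ZipCode}.
City --> AgentID breaks BCNF: {City}⁺ = {AgentID, City}, so {City} is not a superkey.
But every attribute on its right side ({AgentID}) is prime, and the same holds for every other non-superkey FD, so 3NF still holds.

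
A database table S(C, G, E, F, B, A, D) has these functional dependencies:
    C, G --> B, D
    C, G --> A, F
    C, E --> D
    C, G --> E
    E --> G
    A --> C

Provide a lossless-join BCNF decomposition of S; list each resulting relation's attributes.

{A, B, D, E, F}; {A, C}; {E, G}

Candidate keys of the original relation: {A, E}, {A, G}, {C, E}, {C, G}.
In {A, B, C, D, E, F, G}, {E} is not a superkey ({E}⁺ restricted to this set is {E, G}), so split on E --> G into {E, G} and {A, B, C, D, E, F}.
{E, G}: every determinant is a superkey — BCNF.
In {A, B, C, D, E, F}, {A} is not a superkey ({A}⁺ restricted to this set is {A, C}), so split on A --> C into {A, C} and {A, B, D, E, F}.
{A, C}: every determinant is a superkey — BCNF.
{A, B, D, E, F}: every determinant is a superkey — BCNF.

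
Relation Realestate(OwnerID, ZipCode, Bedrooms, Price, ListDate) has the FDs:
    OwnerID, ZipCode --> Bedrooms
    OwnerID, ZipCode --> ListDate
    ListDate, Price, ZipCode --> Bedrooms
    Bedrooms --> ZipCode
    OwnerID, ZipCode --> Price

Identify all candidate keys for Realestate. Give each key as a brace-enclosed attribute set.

{OwnerID} never appears on the right of any FD, so every key must include it.
{Bedrooms, OwnerID}⁺ = {Bedrooms, ListDate, OwnerID, Price, ZipCode} — all of the relation — so {Bedrooms, OwnerID} is a candidate key.
{OwnerID, ZipCode}⁺ = {Bedrooms, ListDate, OwnerID, Price, ZipCode} — all of the relation — so {OwnerID, ZipCode} is a candidate key.
Any other superkey properly contains one of these, so there are no further candidate keys.

{Bedrooms, OwnerID}, {OwnerID, ZipCode}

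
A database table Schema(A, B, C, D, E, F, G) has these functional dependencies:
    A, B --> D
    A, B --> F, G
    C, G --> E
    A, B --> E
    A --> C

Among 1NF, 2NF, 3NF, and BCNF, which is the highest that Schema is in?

Candidate key: {A, B}. Prime attributes: {A, B}.
C, G --> E: {C, G}⁺ = {C, E, G}, which is not all of the attributes, so the left side is not a superkey — BCNF is violated.
C, G --> E has non-prime {E} on the right and a non-superkey on the left, so 3NF fails.
The proper key subset {A} of {A, B} determines non-prime {C}, so the relation is not even in 2NF.

1NF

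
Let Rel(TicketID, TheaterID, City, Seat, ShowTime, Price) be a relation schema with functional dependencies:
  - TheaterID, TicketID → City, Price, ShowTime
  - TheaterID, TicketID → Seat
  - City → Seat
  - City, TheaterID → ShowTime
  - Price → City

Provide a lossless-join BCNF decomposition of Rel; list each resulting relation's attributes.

Candidate key of the original relation: {TheaterID, TicketID}.
In {City, Price, Seat, ShowTime, TheaterID, TicketID}, {City} is not a superkey ({City}⁺ restricted to this set is {City, Seat}), so split on City → Seat into {City, Seat} and {City, Price, ShowTime, TheaterID, TicketID}.
{City, Seat} is in BCNF.
In {City, Price, ShowTime, TheaterID, TicketID}, {City, TheaterID} is not a superkey ({City, TheaterID}⁺ restricted to this set is {City, ShowTime, TheaterID}), so split on City, TheaterID → ShowTime into {City, ShowTime, TheaterID} and {City, Price, TheaterID, TicketID}.
{City, ShowTime, TheaterID} is in BCNF.
In {City, Price, TheaterID, TicketID}, {Price} is not a superkey ({Price}⁺ restricted to this set is {City, Price}), so split on Price → City into {City, Price} and {Price, TheaterID, TicketID}.
{City, Price} is in BCNF.
{Price, TheaterID, TicketID} is in BCNF.

{City, Price}; {City, Seat}; {City, ShowTime, TheaterID}; {Price, TheaterID, TicketID}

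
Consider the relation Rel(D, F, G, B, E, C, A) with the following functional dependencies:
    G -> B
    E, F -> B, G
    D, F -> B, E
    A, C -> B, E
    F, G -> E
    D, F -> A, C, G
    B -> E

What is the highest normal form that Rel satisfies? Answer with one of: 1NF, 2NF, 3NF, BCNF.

Candidate key: {D, F}. Prime attributes: {D, F}.
G -> B breaks BCNF: {G}⁺ = {B, E, G}, so {G} is not a superkey.
G -> B determines the non-prime attribute {B} from a non-superkey — 3NF is violated.
Checking every proper subset of each key, none determines a non-prime attribute — 2NF is satisfied.

2NF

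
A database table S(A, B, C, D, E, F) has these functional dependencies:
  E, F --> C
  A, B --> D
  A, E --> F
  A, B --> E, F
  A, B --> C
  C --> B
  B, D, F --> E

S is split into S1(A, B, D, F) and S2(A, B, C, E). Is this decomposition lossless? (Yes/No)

S1 ∩ S2 = {A, B}; its closure under F is {A, B, C, D, E, F}.
S1 is contained in that closure, so S1 ∩ S2 --> S1 holds and the join is lossless.

Yes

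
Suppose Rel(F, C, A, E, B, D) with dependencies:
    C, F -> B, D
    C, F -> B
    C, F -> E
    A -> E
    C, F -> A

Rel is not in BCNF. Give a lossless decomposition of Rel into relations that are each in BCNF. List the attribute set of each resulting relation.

{A, B, C, D, F}; {A, E}

Candidate key of the original relation: {C, F}.
Within {A, B, C, D, E, F}: {A}⁺ ∩ {A, B, C, D, E, F} = {A, E}, not the whole set, so A -> E violates BCNF; decompose into {A, E} and {A, B, C, D, F}.
{A, E}: every determinant is a superkey — BCNF.
{A, B, C, D, F}: every determinant is a superkey — BCNF.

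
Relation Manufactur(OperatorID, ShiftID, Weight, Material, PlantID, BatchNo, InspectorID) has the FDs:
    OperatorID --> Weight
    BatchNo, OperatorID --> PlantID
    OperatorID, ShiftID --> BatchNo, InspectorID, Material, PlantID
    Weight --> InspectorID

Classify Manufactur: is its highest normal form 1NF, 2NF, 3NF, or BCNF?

Candidate key: {OperatorID, ShiftID}. Prime attributes: {OperatorID, ShiftID}.
OperatorID --> Weight breaks BCNF: {OperatorID}⁺ = {InspectorID, OperatorID, Weight}, so {OperatorID} is not a superkey.
Because {Weight} is non-prime and the left side of OperatorID --> Weight is not a superkey, the relation is not in 3NF.
{OperatorID} is a proper subset of the key {OperatorID, ShiftID}, and {OperatorID}⁺ contains the non-prime attributes {InspectorID, Weight} — a partial dependency, so 2NF is violated.

1NF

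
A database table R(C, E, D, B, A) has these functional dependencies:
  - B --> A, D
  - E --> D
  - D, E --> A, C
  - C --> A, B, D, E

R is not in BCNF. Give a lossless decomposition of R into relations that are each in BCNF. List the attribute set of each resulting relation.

Candidate keys of the original relation: {C}, {E}.
{A, B, C, D, E}: {B} determines {A, B, D} here but is not a superkey — split on B --> A, D, giving {A, B, D} and {B, C, E}.
{A, B, D}: every determinant is a superkey — BCNF.
{B, C, E}: every determinant is a superkey — BCNF.

{A, B, D}; {B, C, E}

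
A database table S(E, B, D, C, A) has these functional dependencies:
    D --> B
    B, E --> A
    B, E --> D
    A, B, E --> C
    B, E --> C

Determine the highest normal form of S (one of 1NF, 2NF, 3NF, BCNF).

3NF

Candidate keys: {B, E}, {D, E}. Prime attributes: {B, D, E}.
D --> B: {D}⁺ = {B, D}, which is not all of the attributes, so the left side is not a superkey — BCNF is violated.
But every attribute on its right side ({B}) is prime, and the same holds for every other non-superkey FD, so 3NF still holds.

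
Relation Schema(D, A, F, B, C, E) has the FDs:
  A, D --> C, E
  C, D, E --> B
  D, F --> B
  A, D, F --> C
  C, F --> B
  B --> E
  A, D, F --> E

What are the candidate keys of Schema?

Attributes never on any right-hand side: {A, D, F} — every candidate key must contain all of them.
Closure of {A, D, F} is {A, B, C, D, E, F}, the whole schema; {A, D, F} is a candidate key.
No smaller or unrelated set reaches every attribute, so there are no other keys.

{A, D, F}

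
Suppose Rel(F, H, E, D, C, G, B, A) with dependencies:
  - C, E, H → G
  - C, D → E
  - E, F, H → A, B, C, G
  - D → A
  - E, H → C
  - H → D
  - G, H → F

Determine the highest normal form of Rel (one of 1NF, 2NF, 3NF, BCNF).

Candidate keys: {C, H}, {E, H}. Prime attributes: {C, E, H}.
C, D → E: {C, D}⁺ = {A, C, D, E}, which is not all of the attributes, so the left side is not a superkey — BCNF is violated.
Because {A} is non-prime and the left side of D → A is not a superkey, the relation is not in 3NF.
Since {H} ⊂ {C, H} and {H}⁺ ⊇ {A, D} with {A, D} non-prime, there is a partial dependency; 2NF fails.

1NF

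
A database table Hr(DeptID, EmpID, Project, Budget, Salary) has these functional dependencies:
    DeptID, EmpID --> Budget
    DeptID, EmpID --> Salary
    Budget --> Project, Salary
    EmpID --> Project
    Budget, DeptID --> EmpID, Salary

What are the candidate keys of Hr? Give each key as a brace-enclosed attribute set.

{Budget, DeptID}, {DeptID, EmpID}

Attributes never on any right-hand side: {DeptID} — every candidate key must contain it.
{Budget, DeptID}⁺ = {Budget, DeptID, EmpID, Project, Salary}, which is every attribute, so {Budget, DeptID} is a candidate key.
{DeptID, EmpID}⁺ = {Budget, DeptID, EmpID, Project, Salary}, which is every attribute, so {DeptID, EmpID} is a candidate key.
These are minimal and exhaustive — every other superkey contains one of them.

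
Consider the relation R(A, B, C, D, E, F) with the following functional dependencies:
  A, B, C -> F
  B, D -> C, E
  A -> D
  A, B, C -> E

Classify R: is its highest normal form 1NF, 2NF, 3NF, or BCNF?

1NF

Candidate key: {A, B}. Prime attributes: {A, B}.
B, D -> C, E breaks BCNF: {B, D}⁺ = {B, C, D, E}, so {B, D} is not a superkey.
Because {C, E} are non-prime and the left side of B, D -> C, E is not a superkey, the relation is not in 3NF.
{A} is a proper subset of the key {A, B}, and {A}⁺ contains the non-prime attribute {D} — a partial dependency, so 2NF is violated.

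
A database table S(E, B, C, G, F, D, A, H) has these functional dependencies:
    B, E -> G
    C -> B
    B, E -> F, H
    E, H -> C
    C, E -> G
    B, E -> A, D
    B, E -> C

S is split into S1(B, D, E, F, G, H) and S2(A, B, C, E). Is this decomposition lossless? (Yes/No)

Yes

Common attributes: {B, E}; their closure is {A, B, C, D, E, F, G, H}.
S1 is contained in that closure, so S1 ∩ S2 -> S1 holds and the join is lossless.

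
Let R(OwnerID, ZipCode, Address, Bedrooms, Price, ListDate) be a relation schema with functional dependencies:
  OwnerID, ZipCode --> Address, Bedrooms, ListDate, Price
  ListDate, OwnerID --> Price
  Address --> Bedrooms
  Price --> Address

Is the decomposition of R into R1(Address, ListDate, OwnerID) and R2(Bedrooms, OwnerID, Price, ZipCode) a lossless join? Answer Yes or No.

No

R1 ∩ R2 = {OwnerID}; its closure under F is {OwnerID}.
The closure covers neither R1 nor R2 entirely; the join is not lossless.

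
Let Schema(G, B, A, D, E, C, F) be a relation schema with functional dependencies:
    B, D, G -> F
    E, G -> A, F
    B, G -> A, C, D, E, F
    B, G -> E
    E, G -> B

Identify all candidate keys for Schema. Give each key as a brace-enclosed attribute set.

{B, G}, {E, G}

Attributes never on any right-hand side: {G} — every candidate key must contain it.
{B, G} is a candidate key since {B, G}⁺ = {A, B, C, D, E, F, G} covers every attribute.
{E, G} is a candidate key since {E, G}⁺ = {A, B, C, D, E, F, G} covers every attribute.
These are minimal and exhaustive — every other superkey contains one of them.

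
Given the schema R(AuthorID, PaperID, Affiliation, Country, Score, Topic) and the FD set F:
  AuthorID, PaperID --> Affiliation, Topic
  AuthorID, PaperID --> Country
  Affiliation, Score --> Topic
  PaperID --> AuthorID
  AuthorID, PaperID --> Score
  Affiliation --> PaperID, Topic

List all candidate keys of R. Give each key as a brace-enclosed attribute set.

Closure of {Affiliation} is {Affiliation, AuthorID, Country, PaperID, Score, Topic}, the whole schema; {Affiliation} is a candidate key.
Closure of {PaperID} is {Affiliation, AuthorID, Country, PaperID, Score, Topic}, the whole schema; {PaperID} is a candidate key.
No proper subset of any of these is a key, and no other minimal superkey exists.

{Affiliation}, {PaperID}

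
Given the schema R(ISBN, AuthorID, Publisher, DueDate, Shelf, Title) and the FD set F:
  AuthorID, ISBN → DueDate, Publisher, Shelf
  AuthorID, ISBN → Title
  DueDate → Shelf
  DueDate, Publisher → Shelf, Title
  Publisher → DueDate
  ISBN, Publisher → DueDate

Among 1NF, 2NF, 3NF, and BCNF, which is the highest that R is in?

Candidate key: {AuthorID, ISBN}. Prime attributes: {AuthorID, ISBN}.
DueDate → Shelf: {DueDate}⁺ = {DueDate, Shelf}, which is not all of the attributes, so the left side is not a superkey — BCNF is violated.
Because {Shelf} is non-prime and the left side of DueDate → Shelf is not a superkey, the relation is not in 3NF.
Checking every proper subset of each key, none determines a non-prime attribute — 2NF is satisfied.

2NF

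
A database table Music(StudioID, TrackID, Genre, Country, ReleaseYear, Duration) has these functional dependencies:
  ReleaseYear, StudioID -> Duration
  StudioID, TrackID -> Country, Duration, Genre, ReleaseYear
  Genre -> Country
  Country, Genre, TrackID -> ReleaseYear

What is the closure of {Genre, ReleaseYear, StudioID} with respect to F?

{Country, Duration, Genre, ReleaseYear, StudioID}

Start with {Genre, ReleaseYear, StudioID}.
ReleaseYear, StudioID -> Duration applies; add {Duration} → now {Duration, Genre, ReleaseYear, StudioID}.
Genre -> Country applies; add {Country} → now {Country, Duration, Genre, ReleaseYear, StudioID}.
No further FD applies.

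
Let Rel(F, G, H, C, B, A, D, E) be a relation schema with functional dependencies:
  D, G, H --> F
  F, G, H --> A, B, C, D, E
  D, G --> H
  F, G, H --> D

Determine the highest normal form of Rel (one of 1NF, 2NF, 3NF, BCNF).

BCNF

Candidate keys: {D, G}, {F, G, H}. Prime attributes: {D, F, G, H}.
Each dependency's left side is a superkey — BCNF holds.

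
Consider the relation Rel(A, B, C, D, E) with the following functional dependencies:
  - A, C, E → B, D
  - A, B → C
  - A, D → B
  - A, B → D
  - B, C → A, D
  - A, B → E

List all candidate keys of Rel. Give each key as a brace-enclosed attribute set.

Closure of {A, B} is {A, B, C, D, E}, the whole schema; {A, B} is a candidate key.
Closure of {A, D} is {A, B, C, D, E}, the whole schema; {A, D} is a candidate key.
Closure of {B, C} is {A, B, C, D, E}, the whole schema; {B, C} is a candidate key.
Closure of {A, C, E} is {A, B, C, D, E}, the whole schema; {A, C, E} is a candidate key.
Any other superkey properly contains one of these, so there are no further candidate keys.

{A, B}, {A, C, E}, {A, D}, {B, C}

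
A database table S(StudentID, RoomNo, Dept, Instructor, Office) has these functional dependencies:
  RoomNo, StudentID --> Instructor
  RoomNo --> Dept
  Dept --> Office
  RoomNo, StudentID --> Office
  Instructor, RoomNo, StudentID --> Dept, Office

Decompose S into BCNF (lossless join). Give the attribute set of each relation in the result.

{Dept, Office}; {Dept, RoomNo}; {Instructor, RoomNo, StudentID}

Candidate key of the original relation: {RoomNo, StudentID}.
{Dept, Instructor, Office, RoomNo, StudentID}: {RoomNo} determines {Dept, Office, RoomNo} here but is not a superkey — split on RoomNo --> Dept, Office, giving {Dept, Office, RoomNo} and {Instructor, RoomNo, StudentID}.
{Dept, Office, RoomNo}: {Dept} determines {Dept, Office} here but is not a superkey — split on Dept --> Office, giving {Dept, Office} and {Dept, RoomNo}.
{Dept, Office} is in BCNF.
{Dept, RoomNo} is in BCNF.
{Instructor, RoomNo, StudentID} is in BCNF.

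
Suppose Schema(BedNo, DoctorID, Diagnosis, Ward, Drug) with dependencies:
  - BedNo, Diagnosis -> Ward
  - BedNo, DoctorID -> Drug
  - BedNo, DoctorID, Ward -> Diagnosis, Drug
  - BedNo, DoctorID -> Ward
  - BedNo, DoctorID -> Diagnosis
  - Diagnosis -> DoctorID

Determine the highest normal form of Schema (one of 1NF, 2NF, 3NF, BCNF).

3NF

Candidate keys: {BedNo, Diagnosis}, {BedNo, DoctorID}. Prime attributes: {BedNo, Diagnosis, DoctorID}.
Diagnosis -> DoctorID breaks BCNF: {Diagnosis}⁺ = {Diagnosis, DoctorID}, so {Diagnosis} is not a superkey.
But every attribute on its right side ({DoctorID}) is prime, and the same holds for every other non-superkey FD, so 3NF still holds.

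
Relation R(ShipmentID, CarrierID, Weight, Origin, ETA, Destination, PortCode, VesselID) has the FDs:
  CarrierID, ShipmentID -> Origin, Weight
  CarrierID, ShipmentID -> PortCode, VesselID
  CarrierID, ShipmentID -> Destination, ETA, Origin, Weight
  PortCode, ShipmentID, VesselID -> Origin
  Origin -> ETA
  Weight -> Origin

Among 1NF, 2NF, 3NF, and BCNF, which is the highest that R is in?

Candidate key: {CarrierID, ShipmentID}. Prime attributes: {CarrierID, ShipmentID}.
For PortCode, ShipmentID, VesselID -> Origin we have {PortCode, ShipmentID, VesselID}⁺ = {ETA, Origin, PortCode, ShipmentID, VesselID}; {PortCode, ShipmentID, VesselID} is not a superkey, so BCNF fails.
PortCode, ShipmentID, VesselID -> Origin has non-prime {Origin} on the right and a non-superkey on the left, so 3NF fails.
Checking every proper subset of each key, none determines a non-prime attribute — 2NF is satisfied.

2NF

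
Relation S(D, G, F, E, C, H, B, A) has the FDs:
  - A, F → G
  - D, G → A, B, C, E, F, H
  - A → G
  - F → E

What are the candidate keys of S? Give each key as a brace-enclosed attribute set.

No FD produces {D}, so it must be in every candidate key.
{A, D} is a candidate key since {A, D}⁺ = {A, B, C, D, E, F, G, H} covers every attribute.
{D, G} is a candidate key since {D, G}⁺ = {A, B, C, D, E, F, G, H} covers every attribute.
Any other superkey properly contains one of these, so there are no further candidate keys.

{A, D}, {D, G}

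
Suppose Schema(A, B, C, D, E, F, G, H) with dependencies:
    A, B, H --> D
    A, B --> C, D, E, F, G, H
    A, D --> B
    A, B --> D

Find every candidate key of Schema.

{A, B}, {A, D}

No FD produces {A}, so it must be in every candidate key.
Closure of {A, B} is {A, B, C, D, E, F, G, H}, the whole schema; {A, B} is a candidate key.
Closure of {A, D} is {A, B, C, D, E, F, G, H}, the whole schema; {A, D} is a candidate key.
No proper subset of any of these is a key, and no other minimal superkey exists.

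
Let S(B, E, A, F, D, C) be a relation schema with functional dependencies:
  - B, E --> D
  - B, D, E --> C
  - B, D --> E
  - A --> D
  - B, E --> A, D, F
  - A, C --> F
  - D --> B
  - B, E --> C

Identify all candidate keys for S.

{A}, {B, E}, {D}

{A}⁺ = {A, B, C, D, E, F} — all of the relation — so {A} is a candidate key.
{D}⁺ = {A, B, C, D, E, F} — all of the relation — so {D} is a candidate key.
{B, E}⁺ = {A, B, C, D, E, F} — all of the relation — so {B, E} is a candidate key.
These are minimal and exhaustive — every other superkey contains one of them.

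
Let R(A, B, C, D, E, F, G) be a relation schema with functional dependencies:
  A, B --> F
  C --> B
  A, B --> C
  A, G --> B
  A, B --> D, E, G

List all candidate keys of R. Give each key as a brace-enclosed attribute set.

No FD produces {A}, so it must be in every candidate key.
{A, B} is a candidate key since {A, B}⁺ = {A, B, C, D, E, F, G} covers every attribute.
{A, C} is a candidate key since {A, C}⁺ = {A, B, C, D, E, F, G} covers every attribute.
{A, G} is a candidate key since {A, G}⁺ = {A, B, C, D, E, F, G} covers every attribute.
These are minimal and exhaustive — every other superkey contains one of them.

{A, B}, {A, C}, {A, G}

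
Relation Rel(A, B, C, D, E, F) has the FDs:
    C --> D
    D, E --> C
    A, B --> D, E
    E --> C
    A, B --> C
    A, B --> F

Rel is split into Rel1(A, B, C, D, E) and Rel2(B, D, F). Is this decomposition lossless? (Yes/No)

No

Common attributes: {B, D}; their closure is {B, D}.
Neither Rel1 nor Rel2 is contained in that closure, so the decomposition is lossy.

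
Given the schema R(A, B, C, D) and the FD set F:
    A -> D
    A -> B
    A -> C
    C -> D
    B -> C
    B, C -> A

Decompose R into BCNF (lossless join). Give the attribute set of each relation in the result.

Candidate keys of the original relation: {A}, {B}.
{A, B, C, D}: {C} determines {C, D} here but is not a superkey — split on C -> D, giving {C, D} and {A, B, C}.
{C, D} has no BCNF violation.
{A, B, C} has no BCNF violation.

{A, B, C}; {C, D}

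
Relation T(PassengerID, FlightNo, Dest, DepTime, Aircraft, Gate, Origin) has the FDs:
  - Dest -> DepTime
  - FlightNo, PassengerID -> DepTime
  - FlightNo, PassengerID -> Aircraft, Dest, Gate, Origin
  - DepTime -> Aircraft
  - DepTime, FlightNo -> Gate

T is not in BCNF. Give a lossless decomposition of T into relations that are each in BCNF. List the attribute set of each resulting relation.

{Aircraft, DepTime}; {DepTime, Dest}; {Dest, FlightNo, Gate}; {Dest, FlightNo, Origin, PassengerID}

Candidate key of the original relation: {FlightNo, PassengerID}.
Within {Aircraft, DepTime, Dest, FlightNo, Gate, Origin, PassengerID}: {Dest}⁺ ∩ {Aircraft, DepTime, Dest, FlightNo, Gate, Origin, PassengerID} = {Aircraft, DepTime, Dest}, not the whole set, so Dest -> Aircraft, DepTime violates BCNF; decompose into {Aircraft, DepTime, Dest} and {Dest, FlightNo, Gate, Origin, PassengerID}.
Within {Aircraft, DepTime, Dest}: {DepTime}⁺ ∩ {Aircraft, DepTime, Dest} = {Aircraft, DepTime}, not the whole set, so DepTime -> Aircraft violates BCNF; decompose into {Aircraft, DepTime} and {DepTime, Dest}.
{Aircraft, DepTime} has no BCNF violation.
{DepTime, Dest} has no BCNF violation.
Within {Dest, FlightNo, Gate, Origin, PassengerID}: {Dest, FlightNo}⁺ ∩ {Dest, FlightNo, Gate, Origin, PassengerID} = {Dest, FlightNo, Gate}, not the whole set, so Dest, FlightNo -> Gate violates BCNF; decompose into {Dest, FlightNo, Gate} and {Dest, FlightNo, Origin, PassengerID}.
{Dest, FlightNo, Gate} has no BCNF violation.
{Dest, FlightNo, Origin, PassengerID} has no BCNF violation.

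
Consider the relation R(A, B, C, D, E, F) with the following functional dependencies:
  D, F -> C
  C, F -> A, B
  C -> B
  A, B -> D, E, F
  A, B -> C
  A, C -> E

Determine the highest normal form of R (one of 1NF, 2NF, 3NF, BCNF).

3NF

Candidate keys: {A, B}, {A, C}, {C, F}, {D, F}. Prime attributes: {A, B, C, D, F}.
For C -> B we have {C}⁺ = {B, C}; {C} is not a superkey, so BCNF fails.
But every attribute on its right side ({B}) is prime, and the same holds for every other non-superkey FD, so 3NF still holds.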